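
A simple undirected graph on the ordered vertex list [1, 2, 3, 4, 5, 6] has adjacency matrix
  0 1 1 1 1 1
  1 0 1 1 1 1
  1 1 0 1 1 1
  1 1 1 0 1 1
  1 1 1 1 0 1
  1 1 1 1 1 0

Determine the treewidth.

A width-5 tree decomposition is:
Bags: B1 = {1, 2, 3, 4, 5, 6}
Tree: (single bag)
A single bag containing all 6 vertices is trivially a valid decomposition of width 5. For the lower bound, the 6 vertices {1, 2, 3, 4, 5, 6} are pairwise adjacent, and any tree decomposition puts a clique entirely inside one bag — forcing width ≥ 5. Combining the bounds, tw(G) = 5.

5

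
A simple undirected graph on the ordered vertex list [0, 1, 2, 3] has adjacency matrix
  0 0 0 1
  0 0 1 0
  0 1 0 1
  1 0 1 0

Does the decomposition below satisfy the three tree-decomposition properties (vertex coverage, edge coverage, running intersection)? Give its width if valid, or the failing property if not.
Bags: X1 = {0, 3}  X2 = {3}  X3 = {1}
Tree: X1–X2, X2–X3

A tree decomposition must satisfy three properties: every vertex lies in some bag; for every edge, both endpoints lie together in some bag; and for every vertex, the bags containing it form a connected subtree. Here vertex 2 appears in no bag, so the decomposition is invalid.

No — vertex 2 appears in no bag.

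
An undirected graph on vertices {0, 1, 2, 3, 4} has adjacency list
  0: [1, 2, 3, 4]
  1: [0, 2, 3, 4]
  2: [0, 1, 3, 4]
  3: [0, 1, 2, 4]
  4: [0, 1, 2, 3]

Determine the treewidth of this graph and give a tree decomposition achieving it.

A single bag containing all 5 vertices is trivially a valid decomposition of width 4. For the lower bound, the 5 vertices {0, 1, 2, 3, 4} are pairwise adjacent, and any tree decomposition puts a clique entirely inside one bag — forcing width ≥ 4. Hence tw(G) = 4 exactly.

Treewidth 4.
One optimal decomposition is:
Bags: B1 = {0, 1, 2, 3, 4}
Tree: (single bag)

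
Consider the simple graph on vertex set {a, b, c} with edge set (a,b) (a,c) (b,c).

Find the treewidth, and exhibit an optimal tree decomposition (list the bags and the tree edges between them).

Treewidth 2.
One such decomposition:
Bags: B1 = {a, b, c}
Tree: (single bag)

A single bag containing all 3 vertices is trivially a valid decomposition of width 2. For the lower bound, the 3 vertices {a, b, c} are pairwise adjacent, and any tree decomposition puts a clique entirely inside one bag — forcing width ≥ 2. Therefore the treewidth is 2.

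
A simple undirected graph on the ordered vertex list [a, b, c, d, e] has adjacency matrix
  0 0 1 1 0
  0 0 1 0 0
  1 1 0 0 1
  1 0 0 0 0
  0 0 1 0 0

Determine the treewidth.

A width-1 tree decomposition is:
Bags: B1 = {a, d}  B2 = {a, c}  B3 = {b, c}  B4 = {c, e}
Tree: B1–B2, B2–B3, B2–B4
Every bag has size at most 2, so the width is 2 − 1 = 1 and tw(G) ≤ 1. Since G has at least one edge (e.g. d–a), it is not an edgeless graph, so tw(G) ≥ 1. The upper and lower bounds meet at 1, so that is the treewidth.

1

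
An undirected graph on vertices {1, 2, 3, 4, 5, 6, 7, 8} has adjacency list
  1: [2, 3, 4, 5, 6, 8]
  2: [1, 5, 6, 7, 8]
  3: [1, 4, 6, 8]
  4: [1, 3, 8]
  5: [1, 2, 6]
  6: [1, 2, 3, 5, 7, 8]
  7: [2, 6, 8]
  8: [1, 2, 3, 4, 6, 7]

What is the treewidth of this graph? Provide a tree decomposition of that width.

Treewidth 3.
Bags: B1 = {1, 2, 6, 8}  B2 = {2, 6, 7, 8}  B3 = {1, 3, 6, 8}  B4 = {1, 3, 4, 8}  B5 = {1, 2, 5, 6}
Tree: B1–B2, B1–B3, B3–B4, B1–B5

The largest bag has 4 vertices, giving width 3; this decomposition certifies tw(G) ≤ 3. Conversely, {1, 3, 4, 8} is a clique of size 4, and the vertices of any clique must share a bag in every tree decomposition; so some bag has ≥ 4 vertices and tw(G) ≥ 3. Combining the bounds, tw(G) = 3.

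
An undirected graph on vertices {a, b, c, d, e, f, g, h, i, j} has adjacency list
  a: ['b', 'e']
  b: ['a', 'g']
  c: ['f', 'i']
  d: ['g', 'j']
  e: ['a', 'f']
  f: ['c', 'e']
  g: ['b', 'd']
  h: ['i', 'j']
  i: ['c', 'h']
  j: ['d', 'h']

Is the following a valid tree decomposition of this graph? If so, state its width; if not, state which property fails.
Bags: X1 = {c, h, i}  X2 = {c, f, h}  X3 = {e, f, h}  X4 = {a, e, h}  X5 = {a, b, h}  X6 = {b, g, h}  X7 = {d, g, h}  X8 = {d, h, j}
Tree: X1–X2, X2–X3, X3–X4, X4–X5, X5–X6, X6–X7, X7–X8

Yes; width 2.

Every vertex of G appears in some bag (union = {a, b, c, d, e, f, g, h, i, j}); every edge is covered by a bag; and for each vertex v the set of bags containing v is connected in the bag tree. The decomposition is therefore valid. The largest bag has 3 vertices, so the width is 2.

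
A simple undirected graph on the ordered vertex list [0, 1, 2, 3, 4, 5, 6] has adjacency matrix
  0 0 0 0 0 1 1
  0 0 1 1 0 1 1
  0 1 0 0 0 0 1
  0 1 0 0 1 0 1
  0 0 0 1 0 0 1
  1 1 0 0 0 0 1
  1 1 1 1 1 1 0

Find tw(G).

2

A width-2 tree decomposition is:
Bags: B1 = {1, 2, 6}  B2 = {1, 5, 6}  B3 = {1, 3, 6}  B4 = {3, 4, 6}  B5 = {0, 5, 6}
Tree: B1–B2, B2–B3, B3–B4, B2–B5
Each bag holds 3 vertices, so the decomposition has width 2, which upper-bounds the treewidth. For the lower bound, the 3 vertices {0, 5, 6} are pairwise adjacent, and any tree decomposition puts a clique entirely inside one bag — forcing width ≥ 2. Therefore the treewidth is 2.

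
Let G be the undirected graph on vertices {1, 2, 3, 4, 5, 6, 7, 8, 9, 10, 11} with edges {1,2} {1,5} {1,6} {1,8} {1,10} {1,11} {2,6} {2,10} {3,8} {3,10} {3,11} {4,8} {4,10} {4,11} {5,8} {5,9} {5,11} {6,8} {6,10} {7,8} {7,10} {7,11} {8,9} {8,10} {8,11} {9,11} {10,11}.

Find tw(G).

3

A width-3 tree decomposition is:
Bags: B1 = {1, 5, 8, 11}  B2 = {1, 8, 10, 11}  B3 = {3, 8, 10, 11}  B4 = {4, 8, 10, 11}  B5 = {5, 8, 9, 11}  B6 = {1, 6, 8, 10}  B7 = {1, 2, 6, 10}  B8 = {7, 8, 10, 11}
Tree: B1–B2, B2–B3, B2–B4, B1–B5, B2–B6, B6–B7, B3–B8
The largest bag has 4 vertices, giving width 3; this decomposition certifies tw(G) ≤ 3. On the other hand G contains the 4-clique {5, 8, 9, 11}. A clique must lie in a single bag of any decomposition, so no decomposition can have width below 3. The upper and lower bounds meet at 3, so that is the treewidth.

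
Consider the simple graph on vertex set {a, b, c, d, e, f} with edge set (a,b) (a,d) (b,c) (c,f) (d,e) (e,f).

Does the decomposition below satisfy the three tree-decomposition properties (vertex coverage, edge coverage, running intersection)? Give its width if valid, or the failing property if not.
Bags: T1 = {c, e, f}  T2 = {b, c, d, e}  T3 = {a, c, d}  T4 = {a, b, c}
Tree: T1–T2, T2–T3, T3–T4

A tree decomposition must satisfy three properties: every vertex lies in some bag; for every edge, both endpoints lie together in some bag; and for every vertex, the bags containing it form a connected subtree. Here bags containing vertex b are not connected in the tree, so the decomposition is invalid.

No — bags containing vertex b are not connected in the tree.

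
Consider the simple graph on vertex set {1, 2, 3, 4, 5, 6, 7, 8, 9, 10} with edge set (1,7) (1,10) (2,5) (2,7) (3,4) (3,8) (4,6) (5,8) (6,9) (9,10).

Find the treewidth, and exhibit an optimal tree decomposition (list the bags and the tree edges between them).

The largest bag has 3 vertices, giving width 2; this decomposition certifies tw(G) ≤ 2. Since 10–9–6–4–3–8–5–2–7–1–10 is a cycle in G, G is not acyclic. Forests are exactly the graphs of treewidth ≤ 1, so tw(G) ≥ 2. Hence tw(G) = 2 exactly.

Treewidth 2.
Bags: B1 = {6, 9, 10}  B2 = {4, 6, 10}  B3 = {3, 4, 10}  B4 = {3, 8, 10}  B5 = {5, 8, 10}  B6 = {2, 5, 10}  B7 = {2, 7, 10}  B8 = {1, 7, 10}
Tree: B1–B2, B2–B3, B3–B4, B4–B5, B5–B6, B6–B7, B7–B8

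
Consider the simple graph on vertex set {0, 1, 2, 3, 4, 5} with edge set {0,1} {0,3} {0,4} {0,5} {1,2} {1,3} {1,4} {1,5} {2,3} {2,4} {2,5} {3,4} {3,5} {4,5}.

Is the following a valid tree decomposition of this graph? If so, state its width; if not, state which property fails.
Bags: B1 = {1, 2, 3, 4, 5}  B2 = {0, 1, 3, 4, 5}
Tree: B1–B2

Yes; width 4.

Checking the three conditions: (i) the bags cover all of {0, 1, 2, 3, 4, 5}; (ii) for each edge, some bag contains both endpoints; (iii) the bags containing any fixed vertex form a subtree. All hold, so the decomposition is valid with width 5 − 1 = 4.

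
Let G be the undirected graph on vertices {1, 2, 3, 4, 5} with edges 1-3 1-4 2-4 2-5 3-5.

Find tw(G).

A width-2 tree decomposition is:
Bags: B1 = {2, 3, 5}  B2 = {2, 3, 4}  B3 = {1, 3, 4}
Tree: B1–B2, B2–B3
The largest bag has 3 vertices, giving width 2; this decomposition certifies tw(G) ≤ 2. For the lower bound, G contains the cycle 3–5–2–4–1–3, so G is not a forest; only forests have treewidth ≤ 1, hence tw(G) ≥ 2. Combining the bounds, tw(G) = 2.

2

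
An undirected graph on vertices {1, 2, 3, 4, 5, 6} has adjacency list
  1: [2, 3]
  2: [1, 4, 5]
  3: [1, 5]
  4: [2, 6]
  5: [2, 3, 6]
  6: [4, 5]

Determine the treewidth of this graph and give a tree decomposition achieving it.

Treewidth 2.
One optimal decomposition is:
Bags: B1 = {1, 3, 5}  B2 = {1, 2, 5}  B3 = {2, 5, 6}  B4 = {2, 4, 6}
Tree: B1–B2, B2–B3, B3–B4

Each bag holds 3 vertices, so the decomposition has width 2, which upper-bounds the treewidth. For the lower bound, G contains the cycle 3–1–2–5–3, so G is not a forest; only forests have treewidth ≤ 1, hence tw(G) ≥ 2. Therefore the treewidth is 2.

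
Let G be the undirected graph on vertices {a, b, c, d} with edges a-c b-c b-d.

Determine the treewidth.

1

A width-1 tree decomposition is:
Bags: B1 = {a, c}  B2 = {b, c}  B3 = {b, d}
Tree: B1–B2, B2–B3
Each bag holds 2 vertices, so the decomposition has width 1, which upper-bounds the treewidth. Since G has at least one edge (e.g. a–c), it is not an edgeless graph, so tw(G) ≥ 1. Hence tw(G) = 1 exactly.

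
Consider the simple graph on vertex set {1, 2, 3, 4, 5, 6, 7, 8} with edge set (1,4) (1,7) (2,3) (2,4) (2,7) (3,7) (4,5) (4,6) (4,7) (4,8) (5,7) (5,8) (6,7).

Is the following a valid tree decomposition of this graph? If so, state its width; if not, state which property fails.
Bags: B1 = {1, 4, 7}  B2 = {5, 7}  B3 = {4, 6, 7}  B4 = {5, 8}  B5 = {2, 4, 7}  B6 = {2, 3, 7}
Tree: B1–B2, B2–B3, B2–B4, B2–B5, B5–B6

A tree decomposition must satisfy three properties: every vertex lies in some bag; for every edge, both endpoints lie together in some bag; and for every vertex, the bags containing it form a connected subtree. Here edge (4,5) lies in no bag, so the decomposition is invalid.

No — edge (4,5) lies in no bag.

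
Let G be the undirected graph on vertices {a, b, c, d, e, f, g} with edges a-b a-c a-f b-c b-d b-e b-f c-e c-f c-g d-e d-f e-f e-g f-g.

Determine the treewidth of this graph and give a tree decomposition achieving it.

Treewidth 3.
One such decomposition:
Bags: B1 = {b, d, e, f}  B2 = {b, c, e, f}  B3 = {a, b, c, f}  B4 = {c, e, f, g}
Tree: B1–B2, B2–B3, B2–B4

The largest bag has 4 vertices, giving width 3; this decomposition certifies tw(G) ≤ 3. On the other hand G contains the 4-clique {c, e, f, g}. A clique must lie in a single bag of any decomposition, so no decomposition can have width below 3. Combining the bounds, tw(G) = 3.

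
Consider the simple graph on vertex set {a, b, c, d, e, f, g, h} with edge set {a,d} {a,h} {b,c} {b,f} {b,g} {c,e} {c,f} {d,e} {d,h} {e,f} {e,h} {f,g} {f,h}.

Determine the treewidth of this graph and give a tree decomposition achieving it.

Treewidth 2.
Bags: B1 = {c, e, f}  B2 = {b, c, f}  B3 = {b, f, g}  B4 = {e, f, h}  B5 = {d, e, h}  B6 = {a, d, h}
Tree: B1–B2, B2–B3, B1–B4, B4–B5, B5–B6

The largest bag has 3 vertices, giving width 2; this decomposition certifies tw(G) ≤ 2. On the other hand G contains the 3-clique {d, e, h}. A clique must lie in a single bag of any decomposition, so no decomposition can have width below 2. Therefore the treewidth is 2.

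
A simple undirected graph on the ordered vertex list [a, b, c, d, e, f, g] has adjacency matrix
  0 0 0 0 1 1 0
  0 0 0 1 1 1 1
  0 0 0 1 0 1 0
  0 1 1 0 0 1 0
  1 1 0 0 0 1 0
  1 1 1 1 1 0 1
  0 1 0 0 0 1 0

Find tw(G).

A width-2 tree decomposition is:
Bags: B1 = {b, d, f}  B2 = {c, d, f}  B3 = {b, f, g}  B4 = {b, e, f}  B5 = {a, e, f}
Tree: B1–B2, B1–B3, B1–B4, B4–B5
Each bag holds 3 vertices, so the decomposition has width 2, which upper-bounds the treewidth. On the other hand G contains the 3-clique {c, d, f}. A clique must lie in a single bag of any decomposition, so no decomposition can have width below 2. Therefore the treewidth is 2.

2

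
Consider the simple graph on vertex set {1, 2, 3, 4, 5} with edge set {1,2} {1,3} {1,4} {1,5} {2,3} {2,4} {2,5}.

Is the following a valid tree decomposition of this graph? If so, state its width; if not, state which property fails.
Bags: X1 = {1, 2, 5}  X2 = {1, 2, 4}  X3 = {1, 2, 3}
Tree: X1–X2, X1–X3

Every vertex of G appears in some bag (union = {1, 2, 3, 4, 5}); every edge is covered by a bag; and for each vertex v the set of bags containing v is connected in the bag tree. The decomposition is therefore valid. The largest bag has 3 vertices, so the width is 2.

Yes; width 2.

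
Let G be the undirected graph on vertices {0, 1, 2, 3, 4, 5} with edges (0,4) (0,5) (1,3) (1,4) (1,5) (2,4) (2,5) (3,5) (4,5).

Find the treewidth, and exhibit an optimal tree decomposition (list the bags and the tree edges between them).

The largest bag has 3 vertices, giving width 2; this decomposition certifies tw(G) ≤ 2. On the other hand G contains the 3-clique {1, 3, 5}. A clique must lie in a single bag of any decomposition, so no decomposition can have width below 2. The upper and lower bounds meet at 2, so that is the treewidth.

Treewidth 2.
One optimal decomposition is:
Bags: B1 = {1, 4, 5}  B2 = {1, 3, 5}  B3 = {2, 4, 5}  B4 = {0, 4, 5}
Tree: B1–B2, B1–B3, B1–B4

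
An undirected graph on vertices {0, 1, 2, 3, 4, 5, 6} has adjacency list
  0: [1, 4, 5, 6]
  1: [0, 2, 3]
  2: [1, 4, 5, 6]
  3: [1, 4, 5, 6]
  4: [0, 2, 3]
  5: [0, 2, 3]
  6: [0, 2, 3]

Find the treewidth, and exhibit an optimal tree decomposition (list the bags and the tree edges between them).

Each bag holds 4 vertices, so the decomposition has width 3, which upper-bounds the treewidth. For the lower bound: the 4 vertex sets {3,6}, {0,5}, {2}, {1} are disjoint, each induces a connected subgraph, and every pair is joined by at least one edge of G. Contracting each set to a single vertex therefore yields K_{4} as a minor, and since treewidth is minor-monotone, tw(G) ≥ tw(K_{4}) = 3. Hence tw(G) = 3 exactly.

Treewidth 3.
One optimal decomposition is:
Bags: B1 = {0, 2, 3, 6}  B2 = {0, 2, 3, 5}  B3 = {0, 1, 2, 3}  B4 = {0, 2, 3, 4}
Tree: B1–B2, B2–B3, B3–B4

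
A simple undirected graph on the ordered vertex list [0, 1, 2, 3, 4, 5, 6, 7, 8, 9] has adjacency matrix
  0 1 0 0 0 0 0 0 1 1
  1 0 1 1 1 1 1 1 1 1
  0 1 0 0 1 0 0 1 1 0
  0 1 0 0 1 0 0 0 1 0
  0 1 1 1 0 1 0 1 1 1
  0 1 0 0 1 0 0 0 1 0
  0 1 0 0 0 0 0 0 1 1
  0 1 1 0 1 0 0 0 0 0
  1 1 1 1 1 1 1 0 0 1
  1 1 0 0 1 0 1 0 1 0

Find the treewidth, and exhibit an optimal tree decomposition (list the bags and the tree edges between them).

Every bag has size at most 4, so the width is 4 − 1 = 3 and tw(G) ≤ 3. Conversely, {0, 1, 8, 9} is a clique of size 4, and the vertices of any clique must share a bag in every tree decomposition; so some bag has ≥ 4 vertices and tw(G) ≥ 3. Combining the bounds, tw(G) = 3.

Treewidth 3.
One such decomposition:
Bags: B1 = {1, 2, 4, 8}  B2 = {1, 2, 4, 7}  B3 = {1, 4, 8, 9}  B4 = {1, 3, 4, 8}  B5 = {1, 6, 8, 9}  B6 = {0, 1, 8, 9}  B7 = {1, 4, 5, 8}
Tree: B1–B2, B1–B3, B1–B4, B3–B5, B3–B6, B4–B7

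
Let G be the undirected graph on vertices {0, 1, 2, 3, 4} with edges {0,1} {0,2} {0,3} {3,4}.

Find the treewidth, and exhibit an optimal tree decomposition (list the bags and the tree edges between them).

Every bag has size at most 2, so the width is 2 − 1 = 1 and tw(G) ≤ 1. Any graph with an edge has treewidth ≥ 1, and G has the edge 3–0. Therefore the treewidth is 1.

Treewidth 1.
One optimal decomposition is:
Bags: B1 = {0, 3}  B2 = {0, 1}  B3 = {3, 4}  B4 = {0, 2}
Tree: B1–B2, B1–B3, B1–B4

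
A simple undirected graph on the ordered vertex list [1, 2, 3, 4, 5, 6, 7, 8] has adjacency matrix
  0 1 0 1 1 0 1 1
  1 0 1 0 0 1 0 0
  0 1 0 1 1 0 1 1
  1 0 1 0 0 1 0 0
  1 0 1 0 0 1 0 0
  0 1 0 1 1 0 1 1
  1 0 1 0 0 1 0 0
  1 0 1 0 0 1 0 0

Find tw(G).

3

A width-3 tree decomposition is:
Bags: B1 = {1, 3, 4, 6}  B2 = {1, 3, 6, 7}  B3 = {1, 3, 5, 6}  B4 = {1, 2, 3, 6}  B5 = {1, 3, 6, 8}
Tree: B1–B2, B2–B3, B3–B4, B4–B5
The largest bag has 4 vertices, giving width 3; this decomposition certifies tw(G) ≤ 3. For the lower bound: the 4 vertex sets {1,4}, {6,7}, {3}, {5} are disjoint, each induces a connected subgraph, and every pair is joined by at least one edge of G. Contracting each set to a single vertex therefore yields K_{4} as a minor, and since treewidth is minor-monotone, tw(G) ≥ tw(K_{4}) = 3. Therefore the treewidth is 3.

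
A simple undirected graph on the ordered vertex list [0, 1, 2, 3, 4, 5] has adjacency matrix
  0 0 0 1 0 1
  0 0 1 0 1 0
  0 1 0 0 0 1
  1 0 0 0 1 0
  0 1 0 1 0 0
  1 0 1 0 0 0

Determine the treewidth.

A width-2 tree decomposition is:
Bags: B1 = {0, 2, 5}  B2 = {0, 1, 2}  B3 = {0, 1, 4}  B4 = {0, 3, 4}
Tree: B1–B2, B2–B3, B3–B4
The largest bag has 3 vertices, giving width 2; this decomposition certifies tw(G) ≤ 2. For the lower bound, G contains the cycle 0–5–2–1–4–3–0, so G is not a forest; only forests have treewidth ≤ 1, hence tw(G) ≥ 2. Hence tw(G) = 2 exactly.

2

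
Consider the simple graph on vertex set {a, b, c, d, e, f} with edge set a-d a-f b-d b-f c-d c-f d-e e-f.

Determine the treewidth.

2

A width-2 tree decomposition is:
Bags: B1 = {d, e, f}  B2 = {b, d, f}  B3 = {a, d, f}  B4 = {c, d, f}
Tree: B1–B2, B2–B3, B3–B4
Every bag has size at most 3, so the width is 3 − 1 = 2 and tw(G) ≤ 2. For the lower bound, G contains the cycle e–f–b–d–e, so G is not a forest; only forests have treewidth ≤ 1, hence tw(G) ≥ 2. Hence tw(G) = 2 exactly.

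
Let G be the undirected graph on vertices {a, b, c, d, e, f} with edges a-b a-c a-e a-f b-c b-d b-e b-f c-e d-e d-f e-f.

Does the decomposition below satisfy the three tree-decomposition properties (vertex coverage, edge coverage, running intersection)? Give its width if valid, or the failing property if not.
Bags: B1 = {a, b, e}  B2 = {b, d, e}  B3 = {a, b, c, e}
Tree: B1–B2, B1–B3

A tree decomposition must satisfy three properties: every vertex lies in some bag; for every edge, both endpoints lie together in some bag; and for every vertex, the bags containing it form a connected subtree. Here vertex f appears in no bag, so the decomposition is invalid.

No — vertex f appears in no bag.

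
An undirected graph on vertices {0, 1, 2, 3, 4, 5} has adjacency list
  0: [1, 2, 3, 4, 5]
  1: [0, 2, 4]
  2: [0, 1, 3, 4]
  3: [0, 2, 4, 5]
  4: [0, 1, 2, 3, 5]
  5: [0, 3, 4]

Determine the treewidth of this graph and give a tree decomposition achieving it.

Treewidth 3.
One optimal decomposition is:
Bags: B1 = {0, 2, 3, 4}  B2 = {0, 1, 2, 4}  B3 = {0, 3, 4, 5}
Tree: B1–B2, B1–B3

Every bag has size at most 4, so the width is 4 − 1 = 3 and tw(G) ≤ 3. Conversely, {0, 1, 2, 4} is a clique of size 4, and the vertices of any clique must share a bag in every tree decomposition; so some bag has ≥ 4 vertices and tw(G) ≥ 3. The upper and lower bounds meet at 3, so that is the treewidth.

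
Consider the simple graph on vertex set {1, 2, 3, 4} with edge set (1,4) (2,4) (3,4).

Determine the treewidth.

A width-1 tree decomposition is:
Bags: B1 = {2, 4}  B2 = {1, 4}  B3 = {3, 4}
Tree: B1–B2, B1–B3
The largest bag has 2 vertices, giving width 1; this decomposition certifies tw(G) ≤ 1. G has an edge, so its treewidth is at least 1. The upper and lower bounds meet at 1, so that is the treewidth.

1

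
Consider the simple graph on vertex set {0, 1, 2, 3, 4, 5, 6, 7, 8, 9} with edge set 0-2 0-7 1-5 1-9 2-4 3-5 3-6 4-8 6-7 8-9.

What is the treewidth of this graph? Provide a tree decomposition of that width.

Treewidth 2.
One such decomposition:
Bags: B1 = {1, 3, 5}  B2 = {1, 3, 6}  B3 = {1, 6, 7}  B4 = {0, 1, 7}  B5 = {0, 1, 2}  B6 = {1, 2, 4}  B7 = {1, 4, 8}  B8 = {1, 8, 9}
Tree: B1–B2, B2–B3, B3–B4, B4–B5, B5–B6, B6–B7, B7–B8

Every bag has size at most 3, so the width is 3 − 1 = 2 and tw(G) ≤ 2. Since 1–5–3–6–7–0–2–4–8–9–1 is a cycle in G, G is not acyclic. Forests are exactly the graphs of treewidth ≤ 1, so tw(G) ≥ 2. Therefore the treewidth is 2.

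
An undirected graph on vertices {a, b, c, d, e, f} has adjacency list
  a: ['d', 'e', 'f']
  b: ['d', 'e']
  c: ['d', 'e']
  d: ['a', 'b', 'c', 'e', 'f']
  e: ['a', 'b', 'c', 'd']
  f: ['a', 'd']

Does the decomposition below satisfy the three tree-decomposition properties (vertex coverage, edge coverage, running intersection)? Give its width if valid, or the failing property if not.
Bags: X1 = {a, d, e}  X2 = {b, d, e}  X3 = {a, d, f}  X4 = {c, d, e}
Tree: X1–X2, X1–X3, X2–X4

Yes; width 2.

Vertex coverage: the bags together contain {a, b, c, d, e, f}, the full vertex set. Edge coverage: each edge of G has both endpoints in at least one bag. Running intersection: for every vertex, the bags containing it form a connected subtree. All three properties hold, so this is a valid tree decomposition of width max|bag| − 1 = 2, and hence tw(G) ≤ 2.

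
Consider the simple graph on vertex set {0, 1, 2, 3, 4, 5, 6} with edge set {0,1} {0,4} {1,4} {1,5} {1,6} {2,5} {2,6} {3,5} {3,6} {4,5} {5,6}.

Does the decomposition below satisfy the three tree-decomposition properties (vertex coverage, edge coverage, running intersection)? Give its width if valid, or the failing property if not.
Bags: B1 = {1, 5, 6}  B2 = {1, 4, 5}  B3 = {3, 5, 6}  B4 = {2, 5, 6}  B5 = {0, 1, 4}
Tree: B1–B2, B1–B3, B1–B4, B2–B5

Yes; width 2.

Vertex coverage: the bags together contain {0, 1, 2, 3, 4, 5, 6}, the full vertex set. Edge coverage: each edge of G has both endpoints in at least one bag. Running intersection: for every vertex, the bags containing it form a connected subtree. All three properties hold, so this is a valid tree decomposition of width max|bag| − 1 = 2, and hence tw(G) ≤ 2.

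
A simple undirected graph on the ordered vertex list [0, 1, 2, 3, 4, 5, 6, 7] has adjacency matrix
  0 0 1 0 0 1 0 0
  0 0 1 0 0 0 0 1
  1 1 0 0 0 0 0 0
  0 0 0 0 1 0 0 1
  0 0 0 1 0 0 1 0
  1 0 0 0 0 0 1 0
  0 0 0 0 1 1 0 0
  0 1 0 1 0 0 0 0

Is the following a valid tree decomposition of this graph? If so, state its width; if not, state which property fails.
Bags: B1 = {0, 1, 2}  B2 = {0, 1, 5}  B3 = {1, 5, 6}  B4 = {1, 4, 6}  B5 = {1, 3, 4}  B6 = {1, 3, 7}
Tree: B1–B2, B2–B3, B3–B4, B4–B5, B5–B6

Every vertex of G appears in some bag (union = {0, 1, 2, 3, 4, 5, 6, 7}); every edge is covered by a bag; and for each vertex v the set of bags containing v is connected in the bag tree. The decomposition is therefore valid. The largest bag has 3 vertices, so the width is 2.

Yes; width 2.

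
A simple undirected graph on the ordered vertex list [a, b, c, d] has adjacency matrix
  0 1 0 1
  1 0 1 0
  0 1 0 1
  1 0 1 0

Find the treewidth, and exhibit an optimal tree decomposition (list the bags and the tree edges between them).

Each bag holds 3 vertices, so the decomposition has width 2, which upper-bounds the treewidth. For the lower bound, G contains the cycle c–b–a–d–c, so G is not a forest; only forests have treewidth ≤ 1, hence tw(G) ≥ 2. Therefore the treewidth is 2.

Treewidth 2.
One optimal decomposition is:
Bags: B1 = {a, b, c}  B2 = {a, c, d}
Tree: B1–B2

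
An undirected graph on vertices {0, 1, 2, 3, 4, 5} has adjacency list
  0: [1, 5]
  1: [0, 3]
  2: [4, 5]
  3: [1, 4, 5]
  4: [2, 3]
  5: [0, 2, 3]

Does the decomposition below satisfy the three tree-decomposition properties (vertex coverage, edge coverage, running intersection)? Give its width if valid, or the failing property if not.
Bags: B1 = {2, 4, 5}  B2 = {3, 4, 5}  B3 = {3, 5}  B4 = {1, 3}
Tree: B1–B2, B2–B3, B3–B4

A tree decomposition must satisfy three properties: every vertex lies in some bag; for every edge, both endpoints lie together in some bag; and for every vertex, the bags containing it form a connected subtree. Here vertex 0 appears in no bag, so the decomposition is invalid.

No — vertex 0 appears in no bag.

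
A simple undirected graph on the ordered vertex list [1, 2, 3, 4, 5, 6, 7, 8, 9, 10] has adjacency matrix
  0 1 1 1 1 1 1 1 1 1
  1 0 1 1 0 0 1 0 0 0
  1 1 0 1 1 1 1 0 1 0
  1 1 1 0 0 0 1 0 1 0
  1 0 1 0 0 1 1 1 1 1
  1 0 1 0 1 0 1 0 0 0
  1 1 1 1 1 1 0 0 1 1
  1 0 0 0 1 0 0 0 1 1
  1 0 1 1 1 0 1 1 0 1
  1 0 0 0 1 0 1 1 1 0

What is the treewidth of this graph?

4

A width-4 tree decomposition is:
Bags: B1 = {1, 3, 5, 7, 9}  B2 = {1, 5, 7, 9, 10}  B3 = {1, 3, 5, 6, 7}  B4 = {1, 3, 4, 7, 9}  B5 = {1, 2, 3, 4, 7}  B6 = {1, 5, 8, 9, 10}
Tree: B1–B2, B1–B3, B1–B4, B4–B5, B2–B6
Every bag has size at most 5, so the width is 5 − 1 = 4 and tw(G) ≤ 4. On the other hand G contains the 5-clique {1, 5, 8, 9, 10}. A clique must lie in a single bag of any decomposition, so no decomposition can have width below 4. Therefore the treewidth is 4.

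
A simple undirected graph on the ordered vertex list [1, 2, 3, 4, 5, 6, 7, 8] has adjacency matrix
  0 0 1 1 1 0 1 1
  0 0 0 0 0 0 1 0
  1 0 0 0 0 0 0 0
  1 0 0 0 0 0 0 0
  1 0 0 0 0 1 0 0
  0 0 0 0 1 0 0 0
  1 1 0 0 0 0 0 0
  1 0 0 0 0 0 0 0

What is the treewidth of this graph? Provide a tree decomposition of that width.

Treewidth 1.
Bags: B1 = {2, 7}  B2 = {1, 7}  B3 = {1, 3}  B4 = {1, 4}  B5 = {1, 8}  B6 = {1, 5}  B7 = {5, 6}
Tree: B1–B2, B2–B3, B2–B4, B4–B5, B2–B6, B6–B7

Every bag has size at most 2, so the width is 2 − 1 = 1 and tw(G) ≤ 1. Since G has at least one edge (e.g. 2–7), it is not an edgeless graph, so tw(G) ≥ 1. Combining the bounds, tw(G) = 1.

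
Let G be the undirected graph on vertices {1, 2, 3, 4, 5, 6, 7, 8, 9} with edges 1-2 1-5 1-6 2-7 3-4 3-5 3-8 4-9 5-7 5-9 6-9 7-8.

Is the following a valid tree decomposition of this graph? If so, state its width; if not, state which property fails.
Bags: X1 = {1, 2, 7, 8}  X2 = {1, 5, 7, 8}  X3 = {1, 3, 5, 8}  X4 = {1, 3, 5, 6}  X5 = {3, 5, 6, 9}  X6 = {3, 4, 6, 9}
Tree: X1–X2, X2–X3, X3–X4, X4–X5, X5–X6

Vertex coverage: the bags together contain {1, 2, 3, 4, 5, 6, 7, 8, 9}, the full vertex set. Edge coverage: each edge of G has both endpoints in at least one bag. Running intersection: for every vertex, the bags containing it form a connected subtree. All three properties hold, so this is a valid tree decomposition of width max|bag| − 1 = 3, and hence tw(G) ≤ 3.

Yes; width 3.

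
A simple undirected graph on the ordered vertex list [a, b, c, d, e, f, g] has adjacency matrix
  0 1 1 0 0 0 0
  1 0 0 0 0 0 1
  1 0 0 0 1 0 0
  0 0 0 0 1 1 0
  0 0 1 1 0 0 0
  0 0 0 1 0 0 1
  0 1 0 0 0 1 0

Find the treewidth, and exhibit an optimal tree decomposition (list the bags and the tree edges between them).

Treewidth 2.
Bags: B1 = {d, f, g}  B2 = {d, e, g}  B3 = {c, e, g}  B4 = {a, c, g}  B5 = {a, b, g}
Tree: B1–B2, B2–B3, B3–B4, B4–B5

Every bag has size at most 3, so the width is 3 − 1 = 2 and tw(G) ≤ 2. Since g–f–d–e–c–a–b–g is a cycle in G, G is not acyclic. Forests are exactly the graphs of treewidth ≤ 1, so tw(G) ≥ 2. Therefore the treewidth is 2.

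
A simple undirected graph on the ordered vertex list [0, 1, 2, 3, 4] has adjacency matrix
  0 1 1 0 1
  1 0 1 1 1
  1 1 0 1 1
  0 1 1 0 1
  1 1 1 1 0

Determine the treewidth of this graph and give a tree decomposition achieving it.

Treewidth 3.
Bags: B1 = {0, 1, 2, 4}  B2 = {1, 2, 3, 4}
Tree: B1–B2

Each bag holds 4 vertices, so the decomposition has width 3, which upper-bounds the treewidth. Conversely, {0, 1, 2, 4} is a clique of size 4, and the vertices of any clique must share a bag in every tree decomposition; so some bag has ≥ 4 vertices and tw(G) ≥ 3. Combining the bounds, tw(G) = 3.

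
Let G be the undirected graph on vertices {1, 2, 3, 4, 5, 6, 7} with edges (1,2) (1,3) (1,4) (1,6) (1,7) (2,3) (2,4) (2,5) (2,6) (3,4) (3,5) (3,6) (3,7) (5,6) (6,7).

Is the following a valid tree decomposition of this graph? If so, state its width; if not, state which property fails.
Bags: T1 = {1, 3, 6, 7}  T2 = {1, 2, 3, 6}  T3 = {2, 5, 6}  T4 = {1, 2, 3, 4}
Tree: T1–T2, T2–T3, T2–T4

A tree decomposition must satisfy three properties: every vertex lies in some bag; for every edge, both endpoints lie together in some bag; and for every vertex, the bags containing it form a connected subtree. Here edge (3,5) lies in no bag, so the decomposition is invalid.

No — edge (3,5) lies in no bag.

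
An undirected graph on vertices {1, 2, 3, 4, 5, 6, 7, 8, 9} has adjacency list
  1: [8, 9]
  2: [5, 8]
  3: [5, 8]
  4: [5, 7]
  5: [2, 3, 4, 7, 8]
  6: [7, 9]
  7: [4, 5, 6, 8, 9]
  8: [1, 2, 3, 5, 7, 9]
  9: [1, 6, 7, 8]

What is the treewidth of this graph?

A width-2 tree decomposition is:
Bags: B1 = {1, 8, 9}  B2 = {7, 8, 9}  B3 = {5, 7, 8}  B4 = {4, 5, 7}  B5 = {3, 5, 8}  B6 = {2, 5, 8}  B7 = {6, 7, 9}
Tree: B1–B2, B2–B3, B3–B4, B3–B5, B5–B6, B2–B7
Every bag has size at most 3, so the width is 3 − 1 = 2 and tw(G) ≤ 2. Conversely, {1, 8, 9} is a clique of size 3, and the vertices of any clique must share a bag in every tree decomposition; so some bag has ≥ 3 vertices and tw(G) ≥ 2. Hence tw(G) = 2 exactly.

2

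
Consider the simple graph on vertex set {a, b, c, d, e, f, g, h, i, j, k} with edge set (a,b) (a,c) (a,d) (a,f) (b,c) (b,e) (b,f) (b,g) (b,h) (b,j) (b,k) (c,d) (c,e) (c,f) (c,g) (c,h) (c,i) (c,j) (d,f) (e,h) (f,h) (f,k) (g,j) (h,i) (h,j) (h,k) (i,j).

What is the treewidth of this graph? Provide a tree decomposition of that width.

Treewidth 3.
One optimal decomposition is:
Bags: B1 = {b, f, h, k}  B2 = {b, c, f, h}  B3 = {a, b, c, f}  B4 = {b, c, e, h}  B5 = {b, c, h, j}  B6 = {a, c, d, f}  B7 = {b, c, g, j}  B8 = {c, h, i, j}
Tree: B1–B2, B2–B3, B2–B4, B4–B5, B3–B6, B5–B7, B5–B8

The largest bag has 4 vertices, giving width 3; this decomposition certifies tw(G) ≤ 3. For the lower bound, the 4 vertices {a, c, d, f} are pairwise adjacent, and any tree decomposition puts a clique entirely inside one bag — forcing width ≥ 3. The upper and lower bounds meet at 3, so that is the treewidth.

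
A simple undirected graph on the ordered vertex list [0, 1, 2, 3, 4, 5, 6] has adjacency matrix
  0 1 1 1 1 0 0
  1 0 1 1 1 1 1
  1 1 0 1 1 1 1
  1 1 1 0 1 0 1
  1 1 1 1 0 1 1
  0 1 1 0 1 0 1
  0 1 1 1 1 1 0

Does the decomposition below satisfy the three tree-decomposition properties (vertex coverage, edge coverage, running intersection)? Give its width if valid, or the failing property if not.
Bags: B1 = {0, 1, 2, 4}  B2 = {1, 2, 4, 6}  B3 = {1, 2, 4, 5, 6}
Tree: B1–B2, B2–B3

A tree decomposition must satisfy three properties: every vertex lies in some bag; for every edge, both endpoints lie together in some bag; and for every vertex, the bags containing it form a connected subtree. Here vertex 3 appears in no bag, so the decomposition is invalid.

No — vertex 3 appears in no bag.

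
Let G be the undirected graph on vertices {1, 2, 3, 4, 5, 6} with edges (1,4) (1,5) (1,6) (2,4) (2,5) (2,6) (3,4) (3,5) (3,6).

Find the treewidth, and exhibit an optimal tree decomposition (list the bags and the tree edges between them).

Treewidth 3.
One optimal decomposition is:
Bags: B1 = {1, 4, 5, 6}  B2 = {2, 4, 5, 6}  B3 = {3, 4, 5, 6}
Tree: B1–B2, B2–B3

The largest bag has 4 vertices, giving width 3; this decomposition certifies tw(G) ≤ 3. For the lower bound: the 4 vertex sets {1,4}, {2,5}, {6}, {3} are disjoint, each induces a connected subgraph, and every pair is joined by at least one edge of G. Contracting each set to a single vertex therefore yields K_{4} as a minor, and since treewidth is minor-monotone, tw(G) ≥ tw(K_{4}) = 3. Hence tw(G) = 3 exactly.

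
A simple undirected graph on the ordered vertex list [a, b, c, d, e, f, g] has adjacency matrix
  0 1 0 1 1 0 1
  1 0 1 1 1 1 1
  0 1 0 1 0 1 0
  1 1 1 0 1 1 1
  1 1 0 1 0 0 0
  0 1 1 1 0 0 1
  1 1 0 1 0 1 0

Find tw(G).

3

A width-3 tree decomposition is:
Bags: B1 = {b, d, f, g}  B2 = {a, b, d, g}  B3 = {a, b, d, e}  B4 = {b, c, d, f}
Tree: B1–B2, B2–B3, B1–B4
Every bag has size at most 4, so the width is 4 − 1 = 3 and tw(G) ≤ 3. Conversely, {a, b, d, g} is a clique of size 4, and the vertices of any clique must share a bag in every tree decomposition; so some bag has ≥ 4 vertices and tw(G) ≥ 3. Combining the bounds, tw(G) = 3.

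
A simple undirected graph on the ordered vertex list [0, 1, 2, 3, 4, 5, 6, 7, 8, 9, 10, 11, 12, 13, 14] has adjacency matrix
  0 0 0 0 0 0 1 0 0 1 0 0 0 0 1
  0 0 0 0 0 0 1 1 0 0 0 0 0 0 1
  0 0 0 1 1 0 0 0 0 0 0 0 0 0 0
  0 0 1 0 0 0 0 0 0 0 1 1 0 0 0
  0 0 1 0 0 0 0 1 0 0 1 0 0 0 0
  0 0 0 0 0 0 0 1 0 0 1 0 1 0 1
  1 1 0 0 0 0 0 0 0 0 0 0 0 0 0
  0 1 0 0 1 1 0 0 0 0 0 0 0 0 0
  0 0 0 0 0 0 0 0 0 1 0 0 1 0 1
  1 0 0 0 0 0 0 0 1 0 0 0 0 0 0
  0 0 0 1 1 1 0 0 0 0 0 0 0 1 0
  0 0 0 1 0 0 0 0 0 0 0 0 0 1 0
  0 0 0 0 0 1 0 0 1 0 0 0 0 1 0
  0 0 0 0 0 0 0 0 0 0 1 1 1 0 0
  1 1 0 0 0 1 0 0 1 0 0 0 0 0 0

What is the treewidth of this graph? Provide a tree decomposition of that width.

Every bag has size at most 4, so the width is 4 − 1 = 3 and tw(G) ≤ 3. For the lower bound: the 4 vertex sets {2,3,11}, {13}, {10}, {4,5,7,12} are disjoint, each induces a connected subgraph, and every pair is joined by at least one edge of G. Contracting each set to a single vertex therefore yields K_{4} as a minor, and since treewidth is minor-monotone, tw(G) ≥ tw(K_{4}) = 3. The upper and lower bounds meet at 3, so that is the treewidth.

Treewidth 3.
Bags: B1 = {2, 3, 11, 13}  B2 = {2, 3, 10, 13}  B3 = {2, 4, 10, 13}  B4 = {4, 10, 12, 13}  B5 = {4, 5, 10, 12}  B6 = {4, 5, 7, 12}  B7 = {5, 7, 8, 12}  B8 = {5, 7, 8, 14}  B9 = {1, 7, 8, 14}  B10 = {1, 8, 9, 14}  B11 = {0, 1, 9, 14}  B12 = {0, 1, 6, 9}
Tree: B1–B2, B2–B3, B3–B4, B4–B5, B5–B6, B6–B7, B7–B8, B8–B9, B9–B10, B10–B11, B11–B12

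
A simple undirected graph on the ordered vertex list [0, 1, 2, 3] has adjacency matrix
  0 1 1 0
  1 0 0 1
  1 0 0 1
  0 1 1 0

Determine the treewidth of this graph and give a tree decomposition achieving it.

Treewidth 2.
One optimal decomposition is:
Bags: B1 = {0, 2, 3}  B2 = {0, 1, 3}
Tree: B1–B2

The largest bag has 3 vertices, giving width 2; this decomposition certifies tw(G) ≤ 2. For the lower bound, G contains the cycle 0–2–3–1–0, so G is not a forest; only forests have treewidth ≤ 1, hence tw(G) ≥ 2. The upper and lower bounds meet at 2, so that is the treewidth.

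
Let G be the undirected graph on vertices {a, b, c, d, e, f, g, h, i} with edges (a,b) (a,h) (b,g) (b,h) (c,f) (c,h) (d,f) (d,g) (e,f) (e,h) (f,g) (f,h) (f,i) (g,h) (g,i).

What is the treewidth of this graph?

2

A width-2 tree decomposition is:
Bags: B1 = {e, f, h}  B2 = {f, g, h}  B3 = {b, g, h}  B4 = {f, g, i}  B5 = {c, f, h}  B6 = {d, f, g}  B7 = {a, b, h}
Tree: B1–B2, B2–B3, B2–B4, B1–B5, B4–B6, B3–B7
Each bag holds 3 vertices, so the decomposition has width 2, which upper-bounds the treewidth. Conversely, {a, b, h} is a clique of size 3, and the vertices of any clique must share a bag in every tree decomposition; so some bag has ≥ 3 vertices and tw(G) ≥ 2. The upper and lower bounds meet at 2, so that is the treewidth.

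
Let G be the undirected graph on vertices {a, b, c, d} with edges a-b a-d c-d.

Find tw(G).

1

A width-1 tree decomposition is:
Bags: B1 = {c, d}  B2 = {a, d}  B3 = {a, b}
Tree: B1–B2, B2–B3
Each bag holds 2 vertices, so the decomposition has width 1, which upper-bounds the treewidth. G has an edge, so its treewidth is at least 1. Combining the bounds, tw(G) = 1.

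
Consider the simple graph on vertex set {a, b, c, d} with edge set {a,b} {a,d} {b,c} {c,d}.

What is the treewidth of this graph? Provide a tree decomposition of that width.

Treewidth 2.
One optimal decomposition is:
Bags: B1 = {a, b, d}  B2 = {b, c, d}
Tree: B1–B2

Every bag has size at most 3, so the width is 3 − 1 = 2 and tw(G) ≤ 2. For the lower bound, G contains the cycle b–a–d–c–b, so G is not a forest; only forests have treewidth ≤ 1, hence tw(G) ≥ 2. Combining the bounds, tw(G) = 2.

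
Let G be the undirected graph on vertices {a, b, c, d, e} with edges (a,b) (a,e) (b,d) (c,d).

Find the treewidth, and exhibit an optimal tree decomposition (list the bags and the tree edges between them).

Treewidth 1.
One such decomposition:
Bags: B1 = {a, e}  B2 = {a, b}  B3 = {b, d}  B4 = {c, d}
Tree: B1–B2, B2–B3, B3–B4

The largest bag has 2 vertices, giving width 1; this decomposition certifies tw(G) ≤ 1. G has an edge, so its treewidth is at least 1. Hence tw(G) = 1 exactly.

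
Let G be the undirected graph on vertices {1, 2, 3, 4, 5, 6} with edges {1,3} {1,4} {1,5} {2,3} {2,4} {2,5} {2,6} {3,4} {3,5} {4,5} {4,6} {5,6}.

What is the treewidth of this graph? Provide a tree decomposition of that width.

Treewidth 3.
Bags: B1 = {2, 4, 5, 6}  B2 = {2, 3, 4, 5}  B3 = {1, 3, 4, 5}
Tree: B1–B2, B2–B3

The largest bag has 4 vertices, giving width 3; this decomposition certifies tw(G) ≤ 3. For the lower bound, the 4 vertices {1, 3, 4, 5} are pairwise adjacent, and any tree decomposition puts a clique entirely inside one bag — forcing width ≥ 3. The upper and lower bounds meet at 3, so that is the treewidth.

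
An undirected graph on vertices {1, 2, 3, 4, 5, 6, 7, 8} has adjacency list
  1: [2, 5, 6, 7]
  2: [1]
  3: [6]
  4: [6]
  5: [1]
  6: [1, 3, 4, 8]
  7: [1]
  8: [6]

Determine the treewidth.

A width-1 tree decomposition is:
Bags: B1 = {4, 6}  B2 = {1, 6}  B3 = {1, 5}  B4 = {6, 8}  B5 = {1, 2}  B6 = {1, 7}  B7 = {3, 6}
Tree: B1–B2, B2–B3, B1–B4, B2–B5, B3–B6, B4–B7
Every bag has size at most 2, so the width is 2 − 1 = 1 and tw(G) ≤ 1. G has an edge, so its treewidth is at least 1. The upper and lower bounds meet at 1, so that is the treewidth.

1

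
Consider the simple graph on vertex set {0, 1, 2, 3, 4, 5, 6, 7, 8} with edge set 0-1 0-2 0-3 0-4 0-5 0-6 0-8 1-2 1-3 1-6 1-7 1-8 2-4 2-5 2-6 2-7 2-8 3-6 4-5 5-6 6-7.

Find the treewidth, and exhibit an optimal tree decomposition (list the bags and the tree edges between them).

Treewidth 3.
Bags: B1 = {0, 1, 2, 6}  B2 = {0, 1, 3, 6}  B3 = {0, 2, 5, 6}  B4 = {1, 2, 6, 7}  B5 = {0, 2, 4, 5}  B6 = {0, 1, 2, 8}
Tree: B1–B2, B1–B3, B1–B4, B3–B5, B1–B6

Each bag holds 4 vertices, so the decomposition has width 3, which upper-bounds the treewidth. Conversely, {0, 1, 2, 8} is a clique of size 4, and the vertices of any clique must share a bag in every tree decomposition; so some bag has ≥ 4 vertices and tw(G) ≥ 3. Therefore the treewidth is 3.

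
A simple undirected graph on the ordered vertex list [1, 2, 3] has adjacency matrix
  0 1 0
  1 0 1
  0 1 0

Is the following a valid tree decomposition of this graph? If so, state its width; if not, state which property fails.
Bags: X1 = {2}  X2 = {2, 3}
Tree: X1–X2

No — vertex 1 appears in no bag.

A tree decomposition must satisfy three properties: every vertex lies in some bag; for every edge, both endpoints lie together in some bag; and for every vertex, the bags containing it form a connected subtree. Here vertex 1 appears in no bag, so the decomposition is invalid.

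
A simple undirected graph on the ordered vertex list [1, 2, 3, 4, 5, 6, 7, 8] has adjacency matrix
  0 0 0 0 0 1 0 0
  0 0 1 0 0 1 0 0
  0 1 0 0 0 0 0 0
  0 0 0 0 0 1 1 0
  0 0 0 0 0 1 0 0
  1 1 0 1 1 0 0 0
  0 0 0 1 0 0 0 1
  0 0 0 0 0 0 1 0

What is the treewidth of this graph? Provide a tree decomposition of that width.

Treewidth 1.
Bags: B1 = {4, 6}  B2 = {4, 7}  B3 = {7, 8}  B4 = {5, 6}  B5 = {2, 6}  B6 = {2, 3}  B7 = {1, 6}
Tree: B1–B2, B2–B3, B1–B4, B1–B5, B5–B6, B4–B7

The largest bag has 2 vertices, giving width 1; this decomposition certifies tw(G) ≤ 1. G has an edge, so its treewidth is at least 1. Therefore the treewidth is 1.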